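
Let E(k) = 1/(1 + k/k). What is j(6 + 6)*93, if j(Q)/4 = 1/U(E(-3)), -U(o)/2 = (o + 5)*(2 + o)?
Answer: -744/55 ≈ -13.527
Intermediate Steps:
E(k) = ½ (E(k) = 1/(1 + 1) = 1/2 = ½)
U(o) = -2*(2 + o)*(5 + o) (U(o) = -2*(o + 5)*(2 + o) = -2*(5 + o)*(2 + o) = -2*(2 + o)*(5 + o))
j(Q) = -8/55 (j(Q) = 4/(-20 - 14*½ - 2*(½)²) = 4/(-20 - 7 - 2*¼) = 4/(-20 - 7 - ½) = 4/(-55/2) = 4*(-2/55) = -8/55)
j(6 + 6)*93 = -8/55*93 = -744/55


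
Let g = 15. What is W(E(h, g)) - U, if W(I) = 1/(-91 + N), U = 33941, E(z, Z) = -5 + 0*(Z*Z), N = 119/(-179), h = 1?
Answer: -556904107/16408 ≈ -33941.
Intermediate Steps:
N = -119/179 (N = 119*(-1/179) = -119/179 ≈ -0.66480)
E(z, Z) = -5 (E(z, Z) = -5 + 0*Z² = -5 + 0 = -5)
W(I) = -179/16408 (W(I) = 1/(-91 - 119/179) = 1/(-16408/179) = -179/16408)
W(E(h, g)) - U = -179/16408 - 1*33941 = -179/16408 - 33941 = -556904107/16408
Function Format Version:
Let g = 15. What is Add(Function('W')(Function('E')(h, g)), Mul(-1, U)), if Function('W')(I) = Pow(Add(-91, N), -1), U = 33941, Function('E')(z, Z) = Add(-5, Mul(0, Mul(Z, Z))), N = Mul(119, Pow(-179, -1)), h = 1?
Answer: Rational(-556904107, 16408) ≈ -33941.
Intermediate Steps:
N = Rational(-119, 179) (N = Mul(119, Rational(-1, 179)) = Rational(-119, 179) ≈ -0.66480)
Function('E')(z, Z) = -5 (Function('E')(z, Z) = Add(-5, Mul(0, Pow(Z, 2))) = Add(-5, 0) = -5)
Function('W')(I) = Rational(-179, 16408) (Function('W')(I) = Pow(Add(-91, Rational(-119, 179)), -1) = Pow(Rational(-16408, 179), -1) = Rational(-179, 16408))
Add(Function('W')(Function('E')(h, g)), Mul(-1, U)) = Add(Rational(-179, 16408), Mul(-1, 33941)) = Add(Rational(-179, 16408), -33941) = Rational(-556904107, 16408)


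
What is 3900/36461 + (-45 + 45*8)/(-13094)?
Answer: 39581385/477420334 ≈ 0.082907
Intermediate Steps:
3900/36461 + (-45 + 45*8)/(-13094) = 3900*(1/36461) + (-45 + 360)*(-1/13094) = 3900/36461 + 315*(-1/13094) = 3900/36461 - 315/13094 = 39581385/477420334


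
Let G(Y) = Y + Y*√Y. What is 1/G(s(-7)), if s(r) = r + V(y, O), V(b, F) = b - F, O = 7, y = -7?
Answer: I/(21*(√21 - I)) ≈ -0.0021645 + 0.009919*I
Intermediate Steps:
s(r) = -14 + r (s(r) = r + (-7 - 1*7) = r + (-7 - 7) = r - 14 = -14 + r)
G(Y) = Y + Y^(3/2)
1/G(s(-7)) = 1/((-14 - 7) + (-14 - 7)^(3/2)) = 1/(-21 + (-21)^(3/2)) = 1/(-21 - 21*I*√21)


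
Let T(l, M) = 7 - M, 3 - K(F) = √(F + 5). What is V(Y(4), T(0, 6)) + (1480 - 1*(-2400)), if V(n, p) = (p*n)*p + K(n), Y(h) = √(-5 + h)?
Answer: 3883 + I - √(5 + I) ≈ 3880.8 + 0.77749*I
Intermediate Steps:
K(F) = 3 - √(5 + F) (K(F) = 3 - √(F + 5) = 3 - √(5 + F))
V(n, p) = 3 - √(5 + n) + n*p² (V(n, p) = (p*n)*p + (3 - √(5 + n)) = (n*p)*p + (3 - √(5 + n)) = n*p² + (3 - √(5 + n)) = 3 - √(5 + n) + n*p²)
V(Y(4), T(0, 6)) + (1480 - 1*(-2400)) = (3 - √(5 + √(-5 + 4)) + √(-5 + 4)*(7 - 1*6)²) + (1480 - 1*(-2400)) = (3 - √(5 + √(-1)) + √(-1)*(7 - 6)²) + (1480 + 2400) = (3 - √(5 + I) + I*1²) + 3880 = (3 - √(5 + I) + I*1) + 3880 = (3 - √(5 + I) + I) + 3880 = (3 + I - √(5 + I)) + 3880 = 3883 + I - √(5 + I)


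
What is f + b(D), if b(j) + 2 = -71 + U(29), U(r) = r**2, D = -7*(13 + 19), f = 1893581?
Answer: 1894349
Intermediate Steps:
D = -224 (D = -7*32 = -224)
b(j) = 768 (b(j) = -2 + (-71 + 29**2) = -2 + (-71 + 841) = -2 + 770 = 768)
f + b(D) = 1893581 + 768 = 1894349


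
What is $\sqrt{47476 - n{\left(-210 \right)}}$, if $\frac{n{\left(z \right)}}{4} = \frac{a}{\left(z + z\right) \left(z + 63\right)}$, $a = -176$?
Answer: $\frac{2 \sqrt{6411932065}}{735} \approx 217.89$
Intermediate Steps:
$n{\left(z \right)} = - \frac{352}{z \left(63 + z\right)}$ ($n{\left(z \right)} = 4 \left(- \frac{176}{\left(z + z\right) \left(z + 63\right)}\right) = 4 \left(- \frac{176}{2 z \left(63 + z\right)}\right) = 4 \left(- 176 \frac{1}{2 z \left(63 + z\right)}\right) = 4 \left(- \frac{88}{z \left(63 + z\right)}\right) = - \frac{352}{z \left(63 + z\right)}$)
$\sqrt{47476 - n{\left(-210 \right)}} = \sqrt{47476 - - \frac{352}{\left(-210\right) \left(63 - 210\right)}} = \sqrt{47476 - \left(-352\right) \left(- \frac{1}{210}\right) \frac{1}{-147}} = \sqrt{47476 - \left(-352\right) \left(- \frac{1}{210}\right) \left(- \frac{1}{147}\right)} = \sqrt{47476 - - \frac{176}{15435}} = \sqrt{47476 + \frac{176}{15435}} = \sqrt{\frac{732792236}{15435}} = \frac{2 \sqrt{6411932065}}{735}$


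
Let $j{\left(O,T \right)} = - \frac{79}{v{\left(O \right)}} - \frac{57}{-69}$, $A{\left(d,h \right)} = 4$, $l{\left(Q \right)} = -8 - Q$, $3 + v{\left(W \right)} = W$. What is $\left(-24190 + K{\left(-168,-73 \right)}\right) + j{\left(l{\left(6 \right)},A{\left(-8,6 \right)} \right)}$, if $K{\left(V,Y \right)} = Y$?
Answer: $- \frac{9484693}{391} \approx -24258.0$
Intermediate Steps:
$v{\left(W \right)} = -3 + W$
$j{\left(O,T \right)} = \frac{19}{23} - \frac{79}{-3 + O}$ ($j{\left(O,T \right)} = - \frac{79}{-3 + O} - \frac{57}{-69} = - \frac{79}{-3 + O} - - \frac{19}{23} = - \frac{79}{-3 + O} + \frac{19}{23} = \frac{19}{23} - \frac{79}{-3 + O}$)
$\left(-24190 + K{\left(-168,-73 \right)}\right) + j{\left(l{\left(6 \right)},A{\left(-8,6 \right)} \right)} = \left(-24190 - 73\right) + \frac{-1874 + 19 \left(-8 - 6\right)}{23 \left(-3 - 14\right)} = -24263 + \frac{-1874 + 19 \left(-8 - 6\right)}{23 \left(-3 - 14\right)} = -24263 + \frac{-1874 + 19 \left(-14\right)}{23 \left(-3 - 14\right)} = -24263 + \frac{-1874 - 266}{23 \left(-17\right)} = -24263 + \frac{1}{23} \left(- \frac{1}{17}\right) \left(-2140\right) = -24263 + \frac{2140}{391} = - \frac{9484693}{391}$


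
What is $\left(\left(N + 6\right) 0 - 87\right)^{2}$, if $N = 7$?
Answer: $7569$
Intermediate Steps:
$\left(\left(N + 6\right) 0 - 87\right)^{2} = \left(\left(7 + 6\right) 0 - 87\right)^{2} = \left(13 \cdot 0 - 87\right)^{2} = \left(0 - 87\right)^{2} = \left(-87\right)^{2} = 7569$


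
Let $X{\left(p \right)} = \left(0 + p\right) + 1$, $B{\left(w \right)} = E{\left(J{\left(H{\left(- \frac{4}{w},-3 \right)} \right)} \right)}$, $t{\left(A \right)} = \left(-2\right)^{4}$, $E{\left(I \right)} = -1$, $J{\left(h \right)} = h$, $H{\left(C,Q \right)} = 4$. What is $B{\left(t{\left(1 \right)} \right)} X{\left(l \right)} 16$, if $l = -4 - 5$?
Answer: $128$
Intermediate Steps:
$t{\left(A \right)} = 16$
$B{\left(w \right)} = -1$
$l = -9$ ($l = -4 - 5 = -9$)
$X{\left(p \right)} = 1 + p$ ($X{\left(p \right)} = p + 1 = 1 + p$)
$B{\left(t{\left(1 \right)} \right)} X{\left(l \right)} 16 = - (1 - 9) 16 = \left(-1\right) \left(-8\right) 16 = 8 \cdot 16 = 128$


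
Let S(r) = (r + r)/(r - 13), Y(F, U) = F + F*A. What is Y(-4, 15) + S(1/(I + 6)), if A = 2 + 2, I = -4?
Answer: -502/25 ≈ -20.080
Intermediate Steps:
A = 4
Y(F, U) = 5*F (Y(F, U) = F + F*4 = F + 4*F = 5*F)
S(r) = 2*r/(-13 + r) (S(r) = (2*r)/(-13 + r) = 2*r/(-13 + r))
Y(-4, 15) + S(1/(I + 6)) = 5*(-4) + 2/((-4 + 6)*(-13 + 1/(-4 + 6))) = -20 + 2/(2*(-13 + 1/2)) = -20 + 2*(½)/(-13 + ½) = -20 + 2*(½)/(-25/2) = -20 + 2*(½)*(-2/25) = -20 - 2/25 = -502/25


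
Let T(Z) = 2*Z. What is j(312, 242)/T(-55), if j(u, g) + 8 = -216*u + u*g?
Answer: -4052/55 ≈ -73.673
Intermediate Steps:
j(u, g) = -8 - 216*u + g*u (j(u, g) = -8 + (-216*u + u*g) = -8 + (-216*u + g*u) = -8 - 216*u + g*u)
j(312, 242)/T(-55) = (-8 - 216*312 + 242*312)/((2*(-55))) = (-8 - 67392 + 75504)/(-110) = 8104*(-1/110) = -4052/55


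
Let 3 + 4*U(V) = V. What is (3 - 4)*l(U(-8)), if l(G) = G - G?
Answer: 0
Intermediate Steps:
U(V) = -3/4 + V/4
l(G) = 0
(3 - 4)*l(U(-8)) = (3 - 4)*0 = -1*0 = 0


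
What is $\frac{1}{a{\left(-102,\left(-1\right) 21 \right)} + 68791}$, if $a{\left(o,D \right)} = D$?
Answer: $\frac{1}{68770} \approx 1.4541 \cdot 10^{-5}$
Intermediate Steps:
$\frac{1}{a{\left(-102,\left(-1\right) 21 \right)} + 68791} = \frac{1}{\left(-1\right) 21 + 68791} = \frac{1}{-21 + 68791} = \frac{1}{68770}$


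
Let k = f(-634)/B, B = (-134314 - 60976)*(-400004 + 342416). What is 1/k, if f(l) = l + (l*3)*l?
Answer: 5623180260/602617 ≈ 9331.3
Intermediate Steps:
f(l) = l + 3*l² (f(l) = l + (3*l)*l = l + 3*l²)
B = 11246360520 (B = -195290*(-57588) = 11246360520)
k = 602617/5623180260 (k = -634*(1 + 3*(-634))/11246360520 = -634*(1 - 1902)*(1/11246360520) = -634*(-1901)*(1/11246360520) = 1205234*(1/11246360520) = 602617/5623180260 ≈ 0.00010717)
1/k = 1/(602617/5623180260) = 5623180260/602617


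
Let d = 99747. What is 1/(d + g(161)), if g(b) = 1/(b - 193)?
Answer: 32/3191903 ≈ 1.0025e-5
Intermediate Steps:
g(b) = 1/(-193 + b)
1/(d + g(161)) = 1/(99747 + 1/(-193 + 161)) = 1/(99747 + 1/(-32)) = 1/(99747 - 1/32) = 1/(3191903/32) = 32/3191903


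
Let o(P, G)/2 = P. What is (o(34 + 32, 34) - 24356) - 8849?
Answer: -33073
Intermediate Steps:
o(P, G) = 2*P
(o(34 + 32, 34) - 24356) - 8849 = (2*(34 + 32) - 24356) - 8849 = (2*66 - 24356) - 8849 = (132 - 24356) - 8849 = -24224 - 8849 = -33073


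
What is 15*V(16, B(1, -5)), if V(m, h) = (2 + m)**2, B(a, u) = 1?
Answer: 4860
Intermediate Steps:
15*V(16, B(1, -5)) = 15*(2 + 16)**2 = 15*18**2 = 15*324 = 4860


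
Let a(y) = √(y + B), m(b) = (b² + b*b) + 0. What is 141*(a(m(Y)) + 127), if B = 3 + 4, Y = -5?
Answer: 17907 + 141*√57 ≈ 18972.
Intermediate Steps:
m(b) = 2*b² (m(b) = (b² + b²) + 0 = 2*b² + 0 = 2*b²)
B = 7
a(y) = √(7 + y) (a(y) = √(y + 7) = √(7 + y))
141*(a(m(Y)) + 127) = 141*(√(7 + 2*(-5)²) + 127) = 141*(√(7 + 2*25) + 127) = 141*(√(7 + 50) + 127) = 141*(√57 + 127) = 141*(127 + √57) = 17907 + 141*√57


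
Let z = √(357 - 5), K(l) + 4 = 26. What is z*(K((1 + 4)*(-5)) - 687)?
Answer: -2660*√22 ≈ -12477.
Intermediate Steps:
K(l) = 22 (K(l) = -4 + 26 = 22)
z = 4*√22 (z = √352 = 4*√22 ≈ 18.762)
z*(K((1 + 4)*(-5)) - 687) = (4*√22)*(22 - 687) = (4*√22)*(-665) = -2660*√22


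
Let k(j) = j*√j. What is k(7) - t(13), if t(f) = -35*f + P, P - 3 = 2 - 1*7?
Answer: 457 + 7*√7 ≈ 475.52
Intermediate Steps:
P = -2 (P = 3 + (2 - 1*7) = 3 + (2 - 7) = 3 - 5 = -2)
k(j) = j^(3/2)
t(f) = -2 - 35*f (t(f) = -35*f - 2 = -2 - 35*f)
k(7) - t(13) = 7^(3/2) - (-2 - 35*13) = 7*√7 - (-2 - 455) = 7*√7 - 1*(-457) = 7*√7 + 457 = 457 + 7*√7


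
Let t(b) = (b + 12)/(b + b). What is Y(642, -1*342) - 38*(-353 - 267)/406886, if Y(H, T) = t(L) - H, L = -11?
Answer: -2873373215/4475746 ≈ -641.99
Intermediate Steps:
t(b) = (12 + b)/(2*b) (t(b) = (12 + b)/((2*b)) = (12 + b)*(1/(2*b)) = (12 + b)/(2*b))
Y(H, T) = -1/22 - H (Y(H, T) = (½)*(12 - 11)/(-11) - H = (½)*(-1/11)*1 - H = -1/22 - H)
Y(642, -1*342) - 38*(-353 - 267)/406886 = (-1/22 - 1*642) - 38*(-353 - 267)/406886 = (-1/22 - 642) - 38*(-620)/406886 = -14125/22 - (-23560)/406886 = -14125/22 - 1*(-11780/203443) = -14125/22 + 11780/203443 = -2873373215/4475746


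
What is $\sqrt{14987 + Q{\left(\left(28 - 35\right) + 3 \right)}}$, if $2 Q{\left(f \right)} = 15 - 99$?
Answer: $7 \sqrt{305} \approx 122.25$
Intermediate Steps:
$Q{\left(f \right)} = -42$ ($Q{\left(f \right)} = \frac{15 - 99}{2} = \frac{1}{2} \left(-84\right) = -42$)
$\sqrt{14987 + Q{\left(\left(28 - 35\right) + 3 \right)}} = \sqrt{14987 - 42} = \sqrt{14945} = 7 \sqrt{305}$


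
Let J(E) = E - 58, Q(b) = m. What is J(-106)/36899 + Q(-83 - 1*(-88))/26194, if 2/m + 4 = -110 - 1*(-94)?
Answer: -42995059/9665324060 ≈ -0.0044484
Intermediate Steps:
m = -⅒ (m = 2/(-4 + (-110 - 1*(-94))) = 2/(-4 + (-110 + 94)) = 2/(-4 - 16) = 2/(-20) = 2*(-1/20) = -⅒ ≈ -0.10000)
Q(b) = -⅒
J(E) = -58 + E
J(-106)/36899 + Q(-83 - 1*(-88))/26194 = (-58 - 106)/36899 - ⅒/26194 = -164*1/36899 - ⅒*1/26194 = -164/36899 - 1/261940 = -42995059/9665324060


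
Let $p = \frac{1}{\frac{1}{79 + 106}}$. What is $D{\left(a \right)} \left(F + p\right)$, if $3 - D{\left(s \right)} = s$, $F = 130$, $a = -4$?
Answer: $2205$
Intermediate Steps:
$D{\left(s \right)} = 3 - s$
$p = 185$ ($p = \frac{1}{\frac{1}{185}} = 185$)
$D{\left(a \right)} \left(F + p\right) = \left(3 - -4\right) \left(130 + 185\right) = \left(3 + 4\right) 315 = 7 \cdot 315 = 2205$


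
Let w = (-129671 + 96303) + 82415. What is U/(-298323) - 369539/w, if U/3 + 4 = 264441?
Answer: -16572389746/1625760909 ≈ -10.194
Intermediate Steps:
w = 49047 (w = -33368 + 82415 = 49047)
U = 793311 (U = -12 + 3*264441 = -12 + 793323 = 793311)
U/(-298323) - 369539/w = 793311/(-298323) - 369539/49047 = 793311*(-1/298323) - 369539*1/49047 = -264437/99441 - 369539/49047 = -16572389746/1625760909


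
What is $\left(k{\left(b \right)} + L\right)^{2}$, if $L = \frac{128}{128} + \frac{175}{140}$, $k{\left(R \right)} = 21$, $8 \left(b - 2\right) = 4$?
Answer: $\frac{8649}{16} \approx 540.56$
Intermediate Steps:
$b = \frac{5}{2}$ ($b = 2 + \frac{1}{8} \cdot 4 = 2 + \frac{1}{2} = \frac{5}{2} \approx 2.5$)
$L = \frac{9}{4}$ ($L = 128 \cdot \frac{1}{128} + 175 \cdot \frac{1}{140} = 1 + \frac{5}{4} = \frac{9}{4} \approx 2.25$)
$\left(k{\left(b \right)} + L\right)^{2} = \left(21 + \frac{9}{4}\right)^{2} = \left(\frac{93}{4}\right)^{2} = \frac{8649}{16}$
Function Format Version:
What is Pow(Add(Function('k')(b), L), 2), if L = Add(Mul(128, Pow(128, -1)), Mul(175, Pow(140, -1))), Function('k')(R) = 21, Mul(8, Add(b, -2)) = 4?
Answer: Rational(8649, 16) ≈ 540.56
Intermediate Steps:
b = Rational(5, 2) (b = Add(2, Mul(Rational(1, 8), 4)) = Add(2, Rational(1, 2)) = Rational(5, 2) ≈ 2.5000)
L = Rational(9, 4) (L = Add(Mul(128, Rational(1, 128)), Mul(175, Rational(1, 140))) = Add(1, Rational(5, 4)) = Rational(9, 4) ≈ 2.2500)
Pow(Add(Function('k')(b), L), 2) = Pow(Add(21, Rational(9, 4)), 2) = Pow(Rational(93, 4), 2) = Rational(8649, 16)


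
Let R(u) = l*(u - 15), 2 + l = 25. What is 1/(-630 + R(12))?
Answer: -1/699 ≈ -0.0014306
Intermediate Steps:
l = 23 (l = -2 + 25 = 23)
R(u) = -345 + 23*u (R(u) = 23*(u - 15) = 23*(-15 + u) = -345 + 23*u)
1/(-630 + R(12)) = 1/(-630 + (-345 + 23*12)) = 1/(-630 + (-345 + 276)) = 1/(-630 - 69) = 1/(-699) = -1/699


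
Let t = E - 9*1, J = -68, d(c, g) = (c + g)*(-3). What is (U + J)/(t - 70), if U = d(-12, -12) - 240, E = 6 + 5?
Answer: 59/17 ≈ 3.4706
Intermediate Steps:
d(c, g) = -3*c - 3*g
E = 11
t = 2 (t = 11 - 9*1 = 11 - 9 = 2)
U = -168 (U = (-3*(-12) - 3*(-12)) - 240 = (36 + 36) - 240 = 72 - 240 = -168)
(U + J)/(t - 70) = (-168 - 68)/(2 - 70) = -236/(-68) = -236*(-1/68) = 59/17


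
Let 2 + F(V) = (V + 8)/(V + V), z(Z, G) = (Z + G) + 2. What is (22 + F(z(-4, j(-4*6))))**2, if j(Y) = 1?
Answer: 1089/4 ≈ 272.25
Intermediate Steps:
z(Z, G) = 2 + G + Z (z(Z, G) = (G + Z) + 2 = 2 + G + Z)
F(V) = -2 + (8 + V)/(2*V) (F(V) = -2 + (V + 8)/(V + V) = -2 + (8 + V)/((2*V)) = -2 + (8 + V)*(1/(2*V)) = -2 + (8 + V)/(2*V))
(22 + F(z(-4, j(-4*6))))**2 = (22 + (-3/2 + 4/(2 + 1 - 4)))**2 = (22 + (-3/2 + 4/(-1)))**2 = (22 + (-3/2 + 4*(-1)))**2 = (22 + (-3/2 - 4))**2 = (22 - 11/2)**2 = (33/2)**2 = 1089/4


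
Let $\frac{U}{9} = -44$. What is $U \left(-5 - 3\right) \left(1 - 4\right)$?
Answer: $-9504$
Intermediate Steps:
$U = -396$ ($U = 9 \left(-44\right) = -396$)
$U \left(-5 - 3\right) \left(1 - 4\right) = - 396 \left(-5 - 3\right) \left(1 - 4\right) = - 396 \left(\left(-8\right) \left(-3\right)\right) = \left(-396\right) 24 = -9504$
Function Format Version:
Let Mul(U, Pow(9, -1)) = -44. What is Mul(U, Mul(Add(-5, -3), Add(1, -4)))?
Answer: -9504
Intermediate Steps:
U = -396 (U = Mul(9, -44) = -396)
Mul(U, Mul(Add(-5, -3), Add(1, -4))) = Mul(-396, Mul(Add(-5, -3), Add(1, -4))) = Mul(-396, Mul(-8, -3)) = Mul(-396, 24) = -9504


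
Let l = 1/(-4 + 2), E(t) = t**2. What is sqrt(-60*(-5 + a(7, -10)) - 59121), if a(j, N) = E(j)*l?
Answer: I*sqrt(57351) ≈ 239.48*I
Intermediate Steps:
l = -1/2 (l = 1/(-2) = -1/2 ≈ -0.50000)
a(j, N) = -j**2/2 (a(j, N) = j**2*(-1/2) = -j**2/2)
sqrt(-60*(-5 + a(7, -10)) - 59121) = sqrt(-60*(-5 - 1/2*7**2) - 59121) = sqrt(-60*(-5 - 1/2*49) - 59121) = sqrt(-60*(-5 - 49/2) - 59121) = sqrt(-60*(-59/2) - 59121) = sqrt(1770 - 59121) = sqrt(-57351) = I*sqrt(57351)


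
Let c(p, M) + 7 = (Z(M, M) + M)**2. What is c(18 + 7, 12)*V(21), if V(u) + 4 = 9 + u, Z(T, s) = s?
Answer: 14794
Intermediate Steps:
c(p, M) = -7 + 4*M**2 (c(p, M) = -7 + (M + M)**2 = -7 + (2*M)**2 = -7 + 4*M**2)
V(u) = 5 + u (V(u) = -4 + (9 + u) = 5 + u)
c(18 + 7, 12)*V(21) = (-7 + 4*12**2)*(5 + 21) = (-7 + 4*144)*26 = (-7 + 576)*26 = 569*26 = 14794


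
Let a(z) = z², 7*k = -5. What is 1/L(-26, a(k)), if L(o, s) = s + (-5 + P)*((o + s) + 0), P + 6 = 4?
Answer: 49/8768 ≈ 0.0055885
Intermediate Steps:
k = -5/7 (k = (⅐)*(-5) = -5/7 ≈ -0.71429)
P = -2 (P = -6 + 4 = -2)
L(o, s) = -7*o - 6*s (L(o, s) = s + (-5 - 2)*((o + s) + 0) = s - 7*(o + s) = s + (-7*o - 7*s) = -7*o - 6*s)
1/L(-26, a(k)) = 1/(-7*(-26) - 6*(-5/7)²) = 1/(182 - 6*25/49) = 1/(182 - 150/49) = 1/(8768/49) = 49/8768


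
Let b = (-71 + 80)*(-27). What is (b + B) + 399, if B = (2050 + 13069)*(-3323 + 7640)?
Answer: 65268879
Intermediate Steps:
b = -243 (b = 9*(-27) = -243)
B = 65268723 (B = 15119*4317 = 65268723)
(b + B) + 399 = (-243 + 65268723) + 399 = 65268480 + 399 = 65268879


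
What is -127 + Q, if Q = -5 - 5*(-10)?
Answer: -82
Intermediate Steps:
Q = 45 (Q = -5 + 50 = 45)
-127 + Q = -127 + 45 = -82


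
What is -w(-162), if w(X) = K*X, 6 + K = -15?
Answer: -3402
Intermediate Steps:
K = -21 (K = -6 - 15 = -21)
w(X) = -21*X
-w(-162) = -(-21)*(-162) = -1*3402 = -3402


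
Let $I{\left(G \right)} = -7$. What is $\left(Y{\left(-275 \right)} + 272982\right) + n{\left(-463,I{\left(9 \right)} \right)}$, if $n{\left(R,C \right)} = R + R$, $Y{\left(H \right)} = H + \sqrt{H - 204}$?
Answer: $271781 + i \sqrt{479} \approx 2.7178 \cdot 10^{5} + 21.886 i$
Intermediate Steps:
$Y{\left(H \right)} = H + \sqrt{-204 + H}$
$n{\left(R,C \right)} = 2 R$
$\left(Y{\left(-275 \right)} + 272982\right) + n{\left(-463,I{\left(9 \right)} \right)} = \left(\left(-275 + \sqrt{-204 - 275}\right) + 272982\right) + 2 \left(-463\right) = \left(\left(-275 + \sqrt{-479}\right) + 272982\right) - 926 = \left(\left(-275 + i \sqrt{479}\right) + 272982\right) - 926 = \left(272707 + i \sqrt{479}\right) - 926 = 271781 + i \sqrt{479}$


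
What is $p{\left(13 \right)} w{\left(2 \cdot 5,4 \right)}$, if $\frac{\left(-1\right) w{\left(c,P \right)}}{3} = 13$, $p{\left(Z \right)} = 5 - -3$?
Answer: $-312$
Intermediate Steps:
$p{\left(Z \right)} = 8$ ($p{\left(Z \right)} = 5 + 3 = 8$)
$w{\left(c,P \right)} = -39$ ($w{\left(c,P \right)} = \left(-3\right) 13 = -39$)
$p{\left(13 \right)} w{\left(2 \cdot 5,4 \right)} = 8 \left(-39\right) = -312$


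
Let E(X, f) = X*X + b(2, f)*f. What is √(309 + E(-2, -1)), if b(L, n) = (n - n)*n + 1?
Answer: 2*√78 ≈ 17.664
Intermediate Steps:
b(L, n) = 1 (b(L, n) = 0*n + 1 = 0 + 1 = 1)
E(X, f) = f + X² (E(X, f) = X*X + 1*f = X² + f = f + X²)
√(309 + E(-2, -1)) = √(309 + (-1 + (-2)²)) = √(309 + (-1 + 4)) = √(309 + 3) = √312 = 2*√78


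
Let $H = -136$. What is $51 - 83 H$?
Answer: $11339$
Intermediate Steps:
$51 - 83 H = 51 - -11288 = 51 + 11288 = 11339$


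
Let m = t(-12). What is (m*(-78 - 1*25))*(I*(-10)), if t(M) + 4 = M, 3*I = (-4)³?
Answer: 1054720/3 ≈ 3.5157e+5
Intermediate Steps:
I = -64/3 (I = (⅓)*(-4)³ = (⅓)*(-64) = -64/3 ≈ -21.333)
t(M) = -4 + M
m = -16 (m = -4 - 12 = -16)
(m*(-78 - 1*25))*(I*(-10)) = (-16*(-78 - 1*25))*(-64/3*(-10)) = -16*(-78 - 25)*(640/3) = -16*(-103)*(640/3) = 1648*(640/3) = 1054720/3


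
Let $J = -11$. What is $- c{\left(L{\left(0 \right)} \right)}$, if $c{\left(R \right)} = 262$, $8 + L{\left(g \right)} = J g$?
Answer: $-262$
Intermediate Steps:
$L{\left(g \right)} = -8 - 11 g$
$- c{\left(L{\left(0 \right)} \right)} = \left(-1\right) 262 = -262$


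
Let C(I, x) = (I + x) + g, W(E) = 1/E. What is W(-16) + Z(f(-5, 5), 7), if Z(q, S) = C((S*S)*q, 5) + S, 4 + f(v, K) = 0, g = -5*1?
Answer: -3025/16 ≈ -189.06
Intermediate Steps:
g = -5
f(v, K) = -4 (f(v, K) = -4 + 0 = -4)
C(I, x) = -5 + I + x (C(I, x) = (I + x) - 5 = -5 + I + x)
Z(q, S) = S + q*S² (Z(q, S) = (-5 + (S*S)*q + 5) + S = (-5 + S²*q + 5) + S = (-5 + q*S² + 5) + S = q*S² + S = S + q*S²)
W(-16) + Z(f(-5, 5), 7) = 1/(-16) + 7*(1 + 7*(-4)) = -1/16 + 7*(1 - 28) = -1/16 + 7*(-27) = -1/16 - 189 = -3025/16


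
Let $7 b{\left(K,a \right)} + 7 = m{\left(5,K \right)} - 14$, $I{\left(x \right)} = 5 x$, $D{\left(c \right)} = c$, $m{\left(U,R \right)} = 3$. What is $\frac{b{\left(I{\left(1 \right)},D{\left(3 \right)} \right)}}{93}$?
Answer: $- \frac{6}{217} \approx -0.02765$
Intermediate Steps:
$b{\left(K,a \right)} = - \frac{18}{7}$ ($b{\left(K,a \right)} = -1 + \frac{3 - 14}{7} = -1 + \frac{1}{7} \left(-11\right) = -1 - \frac{11}{7} = - \frac{18}{7}$)
$\frac{b{\left(I{\left(1 \right)},D{\left(3 \right)} \right)}}{93} = - \frac{18}{7 \cdot 93} = \left(- \frac{18}{7}\right) \frac{1}{93} = - \frac{6}{217}$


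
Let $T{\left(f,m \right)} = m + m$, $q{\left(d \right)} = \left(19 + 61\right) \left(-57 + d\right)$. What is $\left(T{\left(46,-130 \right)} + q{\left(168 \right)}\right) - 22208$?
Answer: $-13588$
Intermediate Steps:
$q{\left(d \right)} = -4560 + 80 d$ ($q{\left(d \right)} = 80 \left(-57 + d\right) = -4560 + 80 d$)
$T{\left(f,m \right)} = 2 m$
$\left(T{\left(46,-130 \right)} + q{\left(168 \right)}\right) - 22208 = \left(2 \left(-130\right) + \left(-4560 + 80 \cdot 168\right)\right) - 22208 = \left(-260 + \left(-4560 + 13440\right)\right) - 22208 = \left(-260 + 8880\right) - 22208 = 8620 - 22208 = -13588$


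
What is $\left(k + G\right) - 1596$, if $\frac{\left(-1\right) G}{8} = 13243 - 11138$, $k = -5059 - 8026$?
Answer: $-31521$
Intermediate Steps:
$k = -13085$ ($k = -5059 - 8026 = -13085$)
$G = -16840$ ($G = - 8 \left(13243 - 11138\right) = \left(-8\right) 2105 = -16840$)
$\left(k + G\right) - 1596 = \left(-13085 - 16840\right) - 1596 = -29925 - 1596 = -31521$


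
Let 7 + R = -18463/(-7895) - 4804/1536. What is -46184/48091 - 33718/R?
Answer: 4914876575819048/1135614285533 ≈ 4327.9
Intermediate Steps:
R = -23613863/3031680 (R = -7 + (-18463/(-7895) - 4804/1536) = -7 + (-18463*(-1/7895) - 4804*1/1536) = -7 + (18463/7895 - 1201/384) = -7 - 2392103/3031680 = -23613863/3031680 ≈ -7.7890)
-46184/48091 - 33718/R = -46184/48091 - 33718/(-23613863/3031680) = -46184*1/48091 - 33718*(-3031680/23613863) = -46184/48091 + 102222186240/23613863 = 4914876575819048/1135614285533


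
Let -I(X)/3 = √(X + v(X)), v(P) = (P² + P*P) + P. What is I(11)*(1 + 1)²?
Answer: -24*√66 ≈ -194.98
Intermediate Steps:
v(P) = P + 2*P² (v(P) = (P² + P²) + P = 2*P² + P = P + 2*P²)
I(X) = -3*√(X + X*(1 + 2*X))
I(11)*(1 + 1)² = (-3*√2*√(11*(1 + 11)))*(1 + 1)² = -3*√2*√(11*12)*2² = -3*√2*√132*4 = -3*√2*2*√33*4 = -6*√66*4 = -24*√66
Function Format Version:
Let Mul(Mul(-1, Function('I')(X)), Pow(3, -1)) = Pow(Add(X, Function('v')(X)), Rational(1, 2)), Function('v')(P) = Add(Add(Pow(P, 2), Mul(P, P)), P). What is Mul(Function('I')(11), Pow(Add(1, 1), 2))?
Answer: Mul(-24, Pow(66, Rational(1, 2))) ≈ -194.98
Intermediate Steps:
Function('v')(P) = Add(P, Mul(2, Pow(P, 2))) (Function('v')(P) = Add(Add(Pow(P, 2), Pow(P, 2)), P) = Add(Mul(2, Pow(P, 2)), P) = Add(P, Mul(2, Pow(P, 2))))
Function('I')(X) = Mul(-3, Pow(Add(X, Mul(X, Add(1, Mul(2, X)))), Rational(1, 2)))
Mul(Function('I')(11), Pow(Add(1, 1), 2)) = Mul(Mul(-3, Pow(2, Rational(1, 2)), Pow(Mul(11, Add(1, 11)), Rational(1, 2))), Pow(Add(1, 1), 2)) = Mul(Mul(-3, Pow(2, Rational(1, 2)), Pow(Mul(11, 12), Rational(1, 2))), Pow(2, 2)) = Mul(Mul(-3, Pow(2, Rational(1, 2)), Pow(132, Rational(1, 2))), 4) = Mul(Mul(-3, Pow(2, Rational(1, 2)), Mul(2, Pow(33, Rational(1, 2)))), 4) = Mul(Mul(-6, Pow(66, Rational(1, 2))), 4) = Mul(-24, Pow(66, Rational(1, 2)))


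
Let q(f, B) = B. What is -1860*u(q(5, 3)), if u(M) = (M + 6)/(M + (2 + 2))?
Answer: -16740/7 ≈ -2391.4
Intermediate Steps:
u(M) = (6 + M)/(4 + M) (u(M) = (6 + M)/(M + 4) = (6 + M)/(4 + M))
-1860*u(q(5, 3)) = -1860*(6 + 3)/(4 + 3) = -1860*9/7 = -16740/7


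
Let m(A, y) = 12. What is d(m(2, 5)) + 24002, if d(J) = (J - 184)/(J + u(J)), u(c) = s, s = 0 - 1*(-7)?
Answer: 455866/19 ≈ 23993.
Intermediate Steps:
s = 7 (s = 0 + 7 = 7)
u(c) = 7
d(J) = (-184 + J)/(7 + J) (d(J) = (J - 184)/(J + 7) = (-184 + J)/(7 + J))
d(m(2, 5)) + 24002 = (-184 + 12)/(7 + 12) + 24002 = -172/19 + 24002 = 455866/19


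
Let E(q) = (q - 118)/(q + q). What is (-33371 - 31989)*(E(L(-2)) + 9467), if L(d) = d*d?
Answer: -617831740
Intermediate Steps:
L(d) = d²
E(q) = (-118 + q)/(2*q) (E(q) = (-118 + q)/((2*q)) = (-118 + q)*(1/(2*q)) = (-118 + q)/(2*q))
(-33371 - 31989)*(E(L(-2)) + 9467) = (-33371 - 31989)*((-118 + (-2)²)/(2*((-2)²)) + 9467) = -65360*((½)*(-118 + 4)/4 + 9467) = -65360*((½)*(¼)*(-114) + 9467) = -65360*(-57/4 + 9467) = -65360*37811/4 = -617831740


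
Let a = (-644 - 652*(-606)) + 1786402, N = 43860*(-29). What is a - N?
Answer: 3452810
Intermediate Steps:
N = -1271940
a = 2180870 (a = (-644 + 395112) + 1786402 = 394468 + 1786402 = 2180870)
a - N = 2180870 - 1*(-1271940) = 2180870 + 1271940 = 3452810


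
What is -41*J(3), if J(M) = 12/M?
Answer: -164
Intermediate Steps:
-41*J(3) = -492/3 = -41*4 = -164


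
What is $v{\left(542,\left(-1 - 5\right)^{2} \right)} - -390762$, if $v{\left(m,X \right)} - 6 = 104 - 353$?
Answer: $390519$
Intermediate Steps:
$v{\left(m,X \right)} = -243$ ($v{\left(m,X \right)} = 6 + \left(104 - 353\right) = 6 - 249 = -243$)
$v{\left(542,\left(-1 - 5\right)^{2} \right)} - -390762 = -243 - -390762 = -243 + 390762 = 390519$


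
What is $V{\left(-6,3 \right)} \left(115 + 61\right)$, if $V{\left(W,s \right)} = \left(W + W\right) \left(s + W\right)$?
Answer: $6336$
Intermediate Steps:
$V{\left(W,s \right)} = 2 W \left(W + s\right)$
$V{\left(-6,3 \right)} \left(115 + 61\right) = 2 \left(-6\right) \left(-6 + 3\right) \left(115 + 61\right) = 2 \left(-6\right) \left(-3\right) 176 = 36 \cdot 176 = 6336$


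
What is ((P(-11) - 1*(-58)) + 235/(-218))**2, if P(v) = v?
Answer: 100220121/47524 ≈ 2108.8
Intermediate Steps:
((P(-11) - 1*(-58)) + 235/(-218))**2 = ((-11 - 1*(-58)) + 235/(-218))**2 = ((-11 + 58) + 235*(-1/218))**2 = (47 - 235/218)**2 = (10011/218)**2 = 100220121/47524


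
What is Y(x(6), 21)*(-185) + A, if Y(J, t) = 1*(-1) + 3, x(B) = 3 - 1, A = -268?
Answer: -638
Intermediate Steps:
x(B) = 2
Y(J, t) = 2 (Y(J, t) = -1 + 3 = 2)
Y(x(6), 21)*(-185) + A = 2*(-185) - 268 = -370 - 268 = -638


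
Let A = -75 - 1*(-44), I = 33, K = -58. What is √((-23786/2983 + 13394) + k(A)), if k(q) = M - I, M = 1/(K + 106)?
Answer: √17109975034371/35796 ≈ 115.56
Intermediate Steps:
A = -31 (A = -75 + 44 = -31)
M = 1/48 (M = 1/(-58 + 106) = 1/48 ≈ 0.020833)
k(q) = -1583/48 (k(q) = 1/48 - 1*33 = 1/48 - 33 = -1583/48)
√((-23786/2983 + 13394) + k(A)) = √((-23786/2983 + 13394) - 1583/48) = √(39930516/2983 - 1583/48) = √(1911942679/143184) = √17109975034371/35796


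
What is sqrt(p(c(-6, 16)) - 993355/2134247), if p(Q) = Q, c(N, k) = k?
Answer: sqrt(70760099183459)/2134247 ≈ 3.9414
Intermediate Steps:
sqrt(p(c(-6, 16)) - 993355/2134247) = sqrt(16 - 993355/2134247) = sqrt(33154597/2134247) = sqrt(70760099183459)/2134247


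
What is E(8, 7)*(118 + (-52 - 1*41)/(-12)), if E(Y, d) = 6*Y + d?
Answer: 27665/4 ≈ 6916.3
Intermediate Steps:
E(Y, d) = d + 6*Y
E(8, 7)*(118 + (-52 - 1*41)/(-12)) = (7 + 6*8)*(118 + (-52 - 1*41)/(-12)) = (7 + 48)*(118 + (-52 - 41)*(-1/12)) = 55*(118 - 93*(-1/12)) = 55*(118 + 31/4) = 55*(503/4) = 27665/4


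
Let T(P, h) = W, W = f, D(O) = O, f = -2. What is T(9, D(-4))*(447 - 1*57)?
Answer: -780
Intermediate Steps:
W = -2
T(P, h) = -2
T(9, D(-4))*(447 - 1*57) = -2*(447 - 1*57) = -2*(447 - 57) = -2*390 = -780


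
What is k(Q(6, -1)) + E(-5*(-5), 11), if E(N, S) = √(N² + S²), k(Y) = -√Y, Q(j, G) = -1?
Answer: √746 - I ≈ 27.313 - 1.0*I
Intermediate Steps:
k(Q(6, -1)) + E(-5*(-5), 11) = -√(-1) + √((-5*(-5))² + 11²) = -I + √(25² + 121) = -I + √(625 + 121) = -I + √746 = √746 - I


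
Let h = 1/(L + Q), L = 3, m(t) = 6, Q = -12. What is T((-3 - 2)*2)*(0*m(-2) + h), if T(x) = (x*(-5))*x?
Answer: 500/9 ≈ 55.556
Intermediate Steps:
T(x) = -5*x² (T(x) = (-5*x)*x = -5*x²)
h = -⅑ (h = 1/(3 - 12) = 1/(-9) = -⅑ ≈ -0.11111)
T((-3 - 2)*2)*(0*m(-2) + h) = (-5*4*(-3 - 2)²)*(0*6 - ⅑) = (-5*(-5*2)²)*(0 - ⅑) = -5*(-10)²*(-⅑) = -5*100*(-⅑) = -500*(-⅑) = 500/9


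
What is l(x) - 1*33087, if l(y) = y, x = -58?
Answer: -33145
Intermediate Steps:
l(x) - 1*33087 = -58 - 1*33087 = -58 - 33087 = -33145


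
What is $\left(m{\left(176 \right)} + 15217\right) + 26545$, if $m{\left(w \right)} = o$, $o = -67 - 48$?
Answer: $41647$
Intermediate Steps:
$o = -115$
$m{\left(w \right)} = -115$
$\left(m{\left(176 \right)} + 15217\right) + 26545 = \left(-115 + 15217\right) + 26545 = 15102 + 26545 = 41647$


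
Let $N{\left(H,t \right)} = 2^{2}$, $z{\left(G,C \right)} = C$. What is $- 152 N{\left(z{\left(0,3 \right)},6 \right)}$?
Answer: $-608$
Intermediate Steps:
$N{\left(H,t \right)} = 4$
$- 152 N{\left(z{\left(0,3 \right)},6 \right)} = \left(-152\right) 4 = -608$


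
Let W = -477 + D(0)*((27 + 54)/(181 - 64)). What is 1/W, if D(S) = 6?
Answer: -13/6147 ≈ -0.0021149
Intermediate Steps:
W = -6147/13 (W = -477 + 6*((27 + 54)/(181 - 64)) = -477 + 6*(81/117) = -477 + 6*(81*(1/117)) = -477 + 6*(9/13) = -477 + 54/13 = -6147/13 ≈ -472.85)
1/W = 1/(-6147/13) = -13/6147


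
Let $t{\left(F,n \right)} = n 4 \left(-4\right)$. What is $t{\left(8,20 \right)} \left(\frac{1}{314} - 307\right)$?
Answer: $\frac{15423520}{157} \approx 98239.0$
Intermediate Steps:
$t{\left(F,n \right)} = - 16 n$ ($t{\left(F,n \right)} = 4 n \left(-4\right) = - 16 n$)
$t{\left(8,20 \right)} \left(\frac{1}{314} - 307\right) = \left(-16\right) 20 \left(\frac{1}{314} - 307\right) = - 320 \left(\frac{1}{314} - 307\right) = \left(-320\right) \left(- \frac{96397}{314}\right) = \frac{15423520}{157}$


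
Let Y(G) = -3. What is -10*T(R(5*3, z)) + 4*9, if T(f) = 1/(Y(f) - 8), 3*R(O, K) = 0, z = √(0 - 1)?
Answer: 406/11 ≈ 36.909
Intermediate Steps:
z = I (z = √(-1) = I ≈ 1.0*I)
R(O, K) = 0 (R(O, K) = (⅓)*0 = 0)
T(f) = -1/11 (T(f) = 1/(-3 - 8) = 1/(-11) = -1/11)
-10*T(R(5*3, z)) + 4*9 = -10*(-1/11) + 4*9 = 10/11 + 36 = 406/11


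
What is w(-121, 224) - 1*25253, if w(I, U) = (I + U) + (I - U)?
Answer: -25495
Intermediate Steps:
w(I, U) = 2*I
w(-121, 224) - 1*25253 = 2*(-121) - 1*25253 = -242 - 25253 = -25495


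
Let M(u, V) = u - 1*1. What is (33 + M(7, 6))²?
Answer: 1521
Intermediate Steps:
M(u, V) = -1 + u (M(u, V) = u - 1 = -1 + u)
(33 + M(7, 6))² = (33 + (-1 + 7))² = (33 + 6)² = 39² = 1521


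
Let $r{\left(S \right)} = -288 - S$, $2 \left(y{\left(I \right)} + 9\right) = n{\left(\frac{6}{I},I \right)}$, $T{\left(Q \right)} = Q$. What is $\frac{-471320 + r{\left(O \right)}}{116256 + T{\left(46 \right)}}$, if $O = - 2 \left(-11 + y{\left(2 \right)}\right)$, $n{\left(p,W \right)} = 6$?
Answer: $- \frac{235821}{58151} \approx -4.0553$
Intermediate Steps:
$y{\left(I \right)} = -6$ ($y{\left(I \right)} = -9 + \frac{1}{2} \cdot 6 = -9 + 3 = -6$)
$O = 34$ ($O = - 2 \left(-11 - 6\right) = \left(-2\right) \left(-17\right) = 34$)
$\frac{-471320 + r{\left(O \right)}}{116256 + T{\left(46 \right)}} = \frac{-471320 - 322}{116256 + 46} = \frac{-471320 - 322}{116302} = \left(-471320 - 322\right) \frac{1}{116302} = \left(-471642\right) \frac{1}{116302} = - \frac{235821}{58151}$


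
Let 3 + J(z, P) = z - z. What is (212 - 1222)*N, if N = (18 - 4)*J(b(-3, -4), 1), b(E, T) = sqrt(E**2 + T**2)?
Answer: 42420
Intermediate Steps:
J(z, P) = -3 (J(z, P) = -3 + (z - z) = -3 + 0 = -3)
N = -42 (N = (18 - 4)*(-3) = 14*(-3) = -42)
(212 - 1222)*N = (212 - 1222)*(-42) = -1010*(-42) = 42420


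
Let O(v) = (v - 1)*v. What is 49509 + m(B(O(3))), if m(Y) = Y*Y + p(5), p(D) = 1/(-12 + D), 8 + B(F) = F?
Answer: 346590/7 ≈ 49513.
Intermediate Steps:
O(v) = v*(-1 + v) (O(v) = (-1 + v)*v = v*(-1 + v))
B(F) = -8 + F
m(Y) = -1/7 + Y**2 (m(Y) = Y*Y + 1/(-12 + 5) = Y**2 + 1/(-7) = Y**2 - 1/7 = -1/7 + Y**2)
49509 + m(B(O(3))) = 49509 + (-1/7 + (-8 + 3*(-1 + 3))**2) = 49509 + (-1/7 + (-8 + 3*2)**2) = 49509 + (-1/7 + (-8 + 6)**2) = 49509 + (-1/7 + (-2)**2) = 49509 + (-1/7 + 4) = 49509 + 27/7 = 346590/7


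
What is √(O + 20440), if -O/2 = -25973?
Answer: √72386 ≈ 269.05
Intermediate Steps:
O = 51946 (O = -2*(-25973) = 51946)
√(O + 20440) = √(51946 + 20440) = √72386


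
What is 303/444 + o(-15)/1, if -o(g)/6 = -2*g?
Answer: -26539/148 ≈ -179.32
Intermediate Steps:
o(g) = 12*g (o(g) = -(-12)*g = 12*g)
303/444 + o(-15)/1 = 303/444 + (12*(-15))/1 = 303*(1/444) - 180*1 = 101/148 - 180 = -26539/148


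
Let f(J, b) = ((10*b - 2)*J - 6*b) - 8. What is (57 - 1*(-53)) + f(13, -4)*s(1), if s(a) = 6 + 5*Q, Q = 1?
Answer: -5720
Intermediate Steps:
f(J, b) = -8 - 6*b + J*(-2 + 10*b) (f(J, b) = ((-2 + 10*b)*J - 6*b) - 8 = (J*(-2 + 10*b) - 6*b) - 8 = (-6*b + J*(-2 + 10*b)) - 8 = -8 - 6*b + J*(-2 + 10*b))
s(a) = 11 (s(a) = 6 + 5*1 = 6 + 5 = 11)
(57 - 1*(-53)) + f(13, -4)*s(1) = (57 - 1*(-53)) + (-8 - 6*(-4) - 2*13 + 10*13*(-4))*11 = (57 + 53) + (-8 + 24 - 26 - 520)*11 = 110 - 530*11 = 110 - 5830 = -5720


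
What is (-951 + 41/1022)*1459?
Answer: -1417974379/1022 ≈ -1.3875e+6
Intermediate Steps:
(-951 + 41/1022)*1459 = -971881/1022*1459 = -1417974379/1022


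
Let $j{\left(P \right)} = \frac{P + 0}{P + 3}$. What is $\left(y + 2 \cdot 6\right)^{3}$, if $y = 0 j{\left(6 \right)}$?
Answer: $1728$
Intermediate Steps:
$j{\left(P \right)} = \frac{P}{3 + P}$
$y = 0$ ($y = 0 \frac{6}{3 + 6} = 0 \cdot \frac{6}{9} = 0 \cdot 6 \cdot \frac{1}{9} = 0 \cdot \frac{2}{3} = 0$)
$\left(y + 2 \cdot 6\right)^{3} = \left(0 + 2 \cdot 6\right)^{3} = \left(0 + 12\right)^{3} = 12^{3} = 1728$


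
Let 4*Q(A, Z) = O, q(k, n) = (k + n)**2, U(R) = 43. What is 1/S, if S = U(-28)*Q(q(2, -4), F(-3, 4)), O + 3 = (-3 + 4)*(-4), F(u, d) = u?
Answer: -4/301 ≈ -0.013289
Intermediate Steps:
O = -7 (O = -3 + (-3 + 4)*(-4) = -3 + 1*(-4) = -3 - 4 = -7)
Q(A, Z) = -7/4 (Q(A, Z) = (1/4)*(-7) = -7/4)
S = -301/4 (S = 43*(-7/4) = -301/4 ≈ -75.250)
1/S = 1/(-301/4) = -4/301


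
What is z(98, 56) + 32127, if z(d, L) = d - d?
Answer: 32127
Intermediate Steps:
z(d, L) = 0
z(98, 56) + 32127 = 0 + 32127 = 32127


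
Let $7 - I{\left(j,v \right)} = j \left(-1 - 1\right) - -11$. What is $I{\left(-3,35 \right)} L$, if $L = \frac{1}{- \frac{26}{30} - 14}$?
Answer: $\frac{150}{223} \approx 0.67265$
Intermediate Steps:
$L = - \frac{15}{223}$ ($L = \frac{1}{\left(-26\right) \frac{1}{30} - 14} = \frac{1}{- \frac{13}{15} - 14} = \frac{1}{- \frac{223}{15}} = - \frac{15}{223} \approx -0.067265$)
$I{\left(j,v \right)} = -4 + 2 j$ ($I{\left(j,v \right)} = 7 - \left(j \left(-1 - 1\right) - -11\right) = 7 - \left(j \left(-2\right) + 11\right) = 7 - \left(- 2 j + 11\right) = 7 - \left(11 - 2 j\right) = 7 + \left(-11 + 2 j\right) = -4 + 2 j$)
$I{\left(-3,35 \right)} L = \left(-4 + 2 \left(-3\right)\right) \left(- \frac{15}{223}\right) = \left(-4 - 6\right) \left(- \frac{15}{223}\right) = \left(-10\right) \left(- \frac{15}{223}\right) = \frac{150}{223}$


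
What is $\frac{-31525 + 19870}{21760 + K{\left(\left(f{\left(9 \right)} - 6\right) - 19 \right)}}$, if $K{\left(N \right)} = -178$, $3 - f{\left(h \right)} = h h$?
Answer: $- \frac{1295}{2398} \approx -0.54003$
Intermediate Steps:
$f{\left(h \right)} = 3 - h^{2}$ ($f{\left(h \right)} = 3 - h h = 3 - h^{2}$)
$\frac{-31525 + 19870}{21760 + K{\left(\left(f{\left(9 \right)} - 6\right) - 19 \right)}} = \frac{-31525 + 19870}{21760 - 178} = - \frac{11655}{21582} = \left(-11655\right) \frac{1}{21582} = - \frac{1295}{2398}$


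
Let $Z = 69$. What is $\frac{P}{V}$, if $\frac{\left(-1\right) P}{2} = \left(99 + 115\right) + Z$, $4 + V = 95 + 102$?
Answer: $- \frac{566}{193} \approx -2.9326$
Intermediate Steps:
$V = 193$ ($V = -4 + \left(95 + 102\right) = -4 + 197 = 193$)
$P = -566$ ($P = - 2 \left(\left(99 + 115\right) + 69\right) = - 2 \left(214 + 69\right) = \left(-2\right) 283 = -566$)
$\frac{P}{V} = - \frac{566}{193}$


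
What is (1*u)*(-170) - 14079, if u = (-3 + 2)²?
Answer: -14249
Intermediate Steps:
u = 1 (u = (-1)² = 1)
(1*u)*(-170) - 14079 = (1*1)*(-170) - 14079 = 1*(-170) - 14079 = -170 - 14079 = -14249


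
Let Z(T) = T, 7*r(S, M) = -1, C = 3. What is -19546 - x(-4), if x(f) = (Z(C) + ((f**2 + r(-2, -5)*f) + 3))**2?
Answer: -982718/49 ≈ -20055.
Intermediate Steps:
r(S, M) = -1/7 (r(S, M) = (1/7)*(-1) = -1/7)
x(f) = (6 + f**2 - f/7)**2 (x(f) = (3 + ((f**2 - f/7) + 3))**2 = (3 + (3 + f**2 - f/7))**2 = (6 + f**2 - f/7)**2)
-19546 - x(-4) = -19546 - (42 - 1*(-4) + 7*(-4)**2)**2/49 = -19546 - (42 + 4 + 7*16)**2/49 = -19546 - (42 + 4 + 112)**2/49 = -19546 - 158**2/49 = -19546 - 24964/49 = -982718/49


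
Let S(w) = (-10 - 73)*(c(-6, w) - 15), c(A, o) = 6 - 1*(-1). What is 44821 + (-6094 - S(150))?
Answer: 38063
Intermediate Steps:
c(A, o) = 7 (c(A, o) = 6 + 1 = 7)
S(w) = 664 (S(w) = (-10 - 73)*(7 - 15) = -83*(-8) = 664)
44821 + (-6094 - S(150)) = 44821 + (-6094 - 1*664) = 44821 + (-6094 - 664) = 44821 - 6758 = 38063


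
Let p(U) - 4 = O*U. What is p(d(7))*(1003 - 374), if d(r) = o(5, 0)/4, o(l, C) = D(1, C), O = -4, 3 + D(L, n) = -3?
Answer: 6290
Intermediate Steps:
D(L, n) = -6 (D(L, n) = -3 - 3 = -6)
o(l, C) = -6
d(r) = -3/2 (d(r) = -6/4 = -6*¼ = -3/2)
p(U) = 4 - 4*U
p(d(7))*(1003 - 374) = (4 - 4*(-3/2))*(1003 - 374) = (4 + 6)*629 = 10*629 = 6290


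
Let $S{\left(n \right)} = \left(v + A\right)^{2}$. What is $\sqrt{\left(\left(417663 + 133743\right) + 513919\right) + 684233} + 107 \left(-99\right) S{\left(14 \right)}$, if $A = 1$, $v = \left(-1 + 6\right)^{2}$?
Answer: $-7160868 + \sqrt{1749558} \approx -7.1595 \cdot 10^{6}$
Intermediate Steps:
$v = 25$ ($v = 5^{2} = 25$)
$S{\left(n \right)} = 676$ ($S{\left(n \right)} = \left(25 + 1\right)^{2} = 26^{2} = 676$)
$\sqrt{\left(\left(417663 + 133743\right) + 513919\right) + 684233} + 107 \left(-99\right) S{\left(14 \right)} = \sqrt{\left(\left(417663 + 133743\right) + 513919\right) + 684233} + 107 \left(-99\right) 676 = \sqrt{\left(551406 + 513919\right) + 684233} - 7160868 = \sqrt{1065325 + 684233} - 7160868 = \sqrt{1749558} - 7160868 = -7160868 + \sqrt{1749558}$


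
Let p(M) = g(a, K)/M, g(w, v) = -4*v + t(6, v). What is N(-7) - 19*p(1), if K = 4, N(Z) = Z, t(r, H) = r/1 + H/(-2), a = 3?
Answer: 221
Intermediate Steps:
t(r, H) = r - H/2 (t(r, H) = r*1 + H*(-½) = r - H/2)
g(w, v) = 6 - 9*v/2 (g(w, v) = -4*v + (6 - v/2) = 6 - 9*v/2)
p(M) = -12/M (p(M) = (6 - 9/2*4)/M = (6 - 18)/M = -12/M)
N(-7) - 19*p(1) = -7 - (-228)/1 = -7 - (-228) = -7 - 19*(-12) = -7 + 228 = 221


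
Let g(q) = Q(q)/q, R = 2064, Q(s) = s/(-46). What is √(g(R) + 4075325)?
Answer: √8623387654/46 ≈ 2018.7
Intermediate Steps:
Q(s) = -s/46 (Q(s) = s*(-1/46) = -s/46)
g(q) = -1/46 (g(q) = (-q/46)/q = -1/46)
√(g(R) + 4075325) = √(-1/46 + 4075325) = √(187464949/46) = √8623387654/46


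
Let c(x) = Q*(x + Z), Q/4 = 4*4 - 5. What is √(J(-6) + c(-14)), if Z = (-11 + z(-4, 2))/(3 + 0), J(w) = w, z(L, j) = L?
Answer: I*√842 ≈ 29.017*I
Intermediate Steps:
Z = -5 (Z = (-11 - 4)/(3 + 0) = -15/3 = -15*⅓ = -5)
Q = 44 (Q = 4*(4*4 - 5) = 4*(16 - 5) = 4*11 = 44)
c(x) = -220 + 44*x (c(x) = 44*(x - 5) = 44*(-5 + x) = -220 + 44*x)
√(J(-6) + c(-14)) = √(-6 + (-220 + 44*(-14))) = √(-6 + (-220 - 616)) = √(-6 - 836) = √(-842) = I*√842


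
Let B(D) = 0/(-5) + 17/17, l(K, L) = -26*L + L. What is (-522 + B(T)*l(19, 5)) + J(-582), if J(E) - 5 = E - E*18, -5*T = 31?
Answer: 9252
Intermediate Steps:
T = -31/5 (T = -⅕*31 = -31/5 ≈ -6.2000)
l(K, L) = -25*L
B(D) = 1 (B(D) = 0*(-⅕) + 17*(1/17) = 0 + 1 = 1)
J(E) = 5 - 17*E (J(E) = 5 + (E - E*18) = 5 + (E - 18*E) = 5 - 17*E)
(-522 + B(T)*l(19, 5)) + J(-582) = (-522 + 1*(-25*5)) + (5 - 17*(-582)) = (-522 + 1*(-125)) + (5 + 9894) = (-522 - 125) + 9899 = -647 + 9899 = 9252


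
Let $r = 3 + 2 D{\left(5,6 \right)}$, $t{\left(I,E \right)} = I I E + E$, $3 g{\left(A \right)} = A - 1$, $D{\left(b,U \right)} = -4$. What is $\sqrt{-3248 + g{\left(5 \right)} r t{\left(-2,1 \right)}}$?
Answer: $\frac{2 i \sqrt{7383}}{3} \approx 57.283 i$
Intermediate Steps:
$g{\left(A \right)} = - \frac{1}{3} + \frac{A}{3}$ ($g{\left(A \right)} = \frac{A - 1}{3} = \frac{-1 + A}{3} = - \frac{1}{3} + \frac{A}{3}$)
$t{\left(I,E \right)} = E + E I^{2}$ ($t{\left(I,E \right)} = I^{2} E + E = E I^{2} + E = E + E I^{2}$)
$r = -5$ ($r = 3 + 2 \left(-4\right) = 3 - 8 = -5$)
$\sqrt{-3248 + g{\left(5 \right)} r t{\left(-2,1 \right)}} = \sqrt{-3248 + \left(- \frac{1}{3} + \frac{1}{3} \cdot 5\right) \left(-5\right) 1 \left(1 + \left(-2\right)^{2}\right)} = \sqrt{-3248 + \left(- \frac{1}{3} + \frac{5}{3}\right) \left(-5\right) 1 \left(1 + 4\right)} = \sqrt{-3248 + \frac{4}{3} \left(-5\right) 1 \cdot 5} = \sqrt{-3248 - \frac{100}{3}} = \sqrt{- \frac{9844}{3}} = \frac{2 i \sqrt{7383}}{3}$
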